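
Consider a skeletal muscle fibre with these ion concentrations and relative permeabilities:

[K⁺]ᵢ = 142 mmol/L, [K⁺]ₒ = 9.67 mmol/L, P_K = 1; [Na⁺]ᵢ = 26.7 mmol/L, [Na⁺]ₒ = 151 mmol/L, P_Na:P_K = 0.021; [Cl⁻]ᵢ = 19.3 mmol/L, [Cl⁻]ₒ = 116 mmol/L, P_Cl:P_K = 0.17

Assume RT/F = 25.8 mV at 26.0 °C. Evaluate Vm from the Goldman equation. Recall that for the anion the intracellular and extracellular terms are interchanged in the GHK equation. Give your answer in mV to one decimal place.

-59.6 mV

Vm = 25.8 · ln[(Σ P·[cation]ₒ + Σ P·[anion]ᵢ) / (Σ P·[cation]ᵢ + Σ P·[anion]ₒ)]
Numerator = 1×9.67 + 0.021×151 + 0.17×19.3 = 16.12
Denominator = 1×142 + 0.021×26.7 + 0.17×116 = 162.3
Vm = 25.8 · ln(0.099346) = 25.8 × (-2.3091) = -59.58 mV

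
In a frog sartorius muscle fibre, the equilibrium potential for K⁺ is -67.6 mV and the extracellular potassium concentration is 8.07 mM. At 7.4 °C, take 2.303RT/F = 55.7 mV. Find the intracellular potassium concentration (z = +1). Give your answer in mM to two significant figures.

130 mM

Nernst: E = (55.7/1) · log₁₀([out]/[in]), so log₁₀([out]/[in]) = -67.6 × 1 / 55.7 = -1.2136.
[out]/[in] = 10^(-1.2136) = 0.06114.
[in] = 8.07 / 0.06114 = 132 mM.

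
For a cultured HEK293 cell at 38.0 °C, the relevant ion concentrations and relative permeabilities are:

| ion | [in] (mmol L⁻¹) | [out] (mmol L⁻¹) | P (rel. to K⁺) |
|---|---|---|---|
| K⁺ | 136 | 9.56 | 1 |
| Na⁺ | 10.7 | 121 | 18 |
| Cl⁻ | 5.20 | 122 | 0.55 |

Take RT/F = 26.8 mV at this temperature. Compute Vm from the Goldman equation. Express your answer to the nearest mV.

Vm = 26.8 · ln[(Σ P·[cation]ₒ + Σ P·[anion]ᵢ) / (Σ P·[cation]ᵢ + Σ P·[anion]ₒ)]
Numerator = 1×9.56 + 18×121 + 0.55×5.20 = 2190
Denominator = 1×136 + 18×10.7 + 0.55×122 = 395.7
Vm = 26.8 · ln(5.5356) = 26.8 × (1.7112) = 45.86 mV

46 mV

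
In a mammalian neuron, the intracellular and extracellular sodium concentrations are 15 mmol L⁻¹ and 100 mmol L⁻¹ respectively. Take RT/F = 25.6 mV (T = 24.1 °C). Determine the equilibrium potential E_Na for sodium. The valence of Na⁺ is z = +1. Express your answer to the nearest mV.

49 mV

E = (25.6/z) · ln([Na⁺]_out/[Na⁺]_in) with z = +1.
= (25.6/1) · ln(100/15) = 25.60 · ln(6.667)
= 25.60 · (1.8971) = 48.57 mV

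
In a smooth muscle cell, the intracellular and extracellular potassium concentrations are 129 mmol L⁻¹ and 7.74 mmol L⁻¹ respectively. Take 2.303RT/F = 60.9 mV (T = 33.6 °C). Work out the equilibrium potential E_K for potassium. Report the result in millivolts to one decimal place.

-74.4 mV

E = (60.9/z) · log₁₀([K⁺]_out/[K⁺]_in) with z = +1.
= (60.9/1) · log₁₀(7.74/129) = 60.90 · log₁₀(0.06)
= 60.90 · (-1.2218) = -74.41 mV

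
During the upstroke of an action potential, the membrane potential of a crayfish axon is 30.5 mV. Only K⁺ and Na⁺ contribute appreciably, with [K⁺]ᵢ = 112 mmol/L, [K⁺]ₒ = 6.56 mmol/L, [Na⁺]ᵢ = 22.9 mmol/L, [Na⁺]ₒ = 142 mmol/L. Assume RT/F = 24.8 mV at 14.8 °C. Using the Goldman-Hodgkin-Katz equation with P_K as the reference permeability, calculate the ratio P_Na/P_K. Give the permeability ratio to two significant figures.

5.9

Let α = P_Na/P_K. GHK: Vm = 24.8·ln[(Kₒ + α·Naₒ)/(Kᵢ + α·Naᵢ)].
e^(Vm/24.8) = e^(30.5/24.8) = 3.4207
So 3.4207·(Kᵢ + α·Naᵢ) = Kₒ + α·Naₒ → α = (3.4207·112.0 − 6.56) / (142.0 − 3.4207·22.9)
α = (383.1 − 6.56) / (142.0 − 78.33) = 376.6/63.67 = 5.915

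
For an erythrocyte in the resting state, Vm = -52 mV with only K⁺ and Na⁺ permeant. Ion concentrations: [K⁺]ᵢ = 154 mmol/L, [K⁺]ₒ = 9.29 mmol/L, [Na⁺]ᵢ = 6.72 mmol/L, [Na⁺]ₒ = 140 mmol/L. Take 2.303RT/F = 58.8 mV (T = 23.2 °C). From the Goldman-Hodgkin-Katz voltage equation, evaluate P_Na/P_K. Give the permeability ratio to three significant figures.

0.0777

Let α = P_Na/P_K. GHK: Vm = 58.8·log₁₀[(Kₒ + α·Naₒ)/(Kᵢ + α·Naᵢ)].
10^(Vm/58.8) = 10^(-52.0/58.8) = 0.13051
So 0.13051·(Kᵢ + α·Naᵢ) = Kₒ + α·Naₒ → α = (0.13051·154.0 − 9.29) / (140.0 − 0.13051·6.72)
α = (20.1 − 9.29) / (140.0 − 0.877) = 10.81/139.1 = 0.07769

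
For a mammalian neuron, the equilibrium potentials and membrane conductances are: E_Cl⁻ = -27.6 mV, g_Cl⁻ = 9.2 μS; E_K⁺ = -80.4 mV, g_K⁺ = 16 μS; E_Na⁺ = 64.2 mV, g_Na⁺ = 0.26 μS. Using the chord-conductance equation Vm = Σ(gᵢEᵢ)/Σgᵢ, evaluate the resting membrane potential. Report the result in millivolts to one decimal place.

-59.8 mV

Σ gᵢEᵢ = 9.2·(-27.6) + 16·(-80.4) + 0.26·(64.2) = -1523.63
Σ gᵢ = 9.2 + 16 + 0.26 = 25.46
Vm = -1523.63 / 25.46 = -59.84 mV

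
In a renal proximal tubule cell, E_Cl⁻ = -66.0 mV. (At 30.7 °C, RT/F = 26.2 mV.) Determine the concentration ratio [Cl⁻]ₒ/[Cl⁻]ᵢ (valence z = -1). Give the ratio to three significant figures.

12.4

ln([out]/[in]) = E·z/(26.2) = -66.0 × -1 / 26.2 = 2.5191
[out]/[in] = e^(2.5191) = 12.42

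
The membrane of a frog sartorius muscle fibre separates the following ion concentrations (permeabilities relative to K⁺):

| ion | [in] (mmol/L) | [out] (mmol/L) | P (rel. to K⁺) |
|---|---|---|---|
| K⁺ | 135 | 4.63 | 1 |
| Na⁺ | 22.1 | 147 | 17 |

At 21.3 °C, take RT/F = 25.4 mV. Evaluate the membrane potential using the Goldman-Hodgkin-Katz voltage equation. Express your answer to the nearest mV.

40 mV

Vm = 25.4 · ln[(Σ P·[cation]ₒ + Σ P·[anion]ᵢ) / (Σ P·[cation]ᵢ + Σ P·[anion]ₒ)]
Numerator = 1×4.63 + 17×147 = 2504
Denominator = 1×135 + 17×22.1 = 510.7
Vm = 25.4 · ln(4.9023) = 25.4 × (1.5897) = 40.38 mV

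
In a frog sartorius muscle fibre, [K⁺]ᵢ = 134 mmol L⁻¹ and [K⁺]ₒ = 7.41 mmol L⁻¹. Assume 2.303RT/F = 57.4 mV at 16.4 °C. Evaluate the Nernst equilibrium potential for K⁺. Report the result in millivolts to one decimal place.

E = (57.4/z) · log₁₀([K⁺]_out/[K⁺]_in) with z = +1.
= (57.4/1) · log₁₀(7.41/134) = 57.40 · log₁₀(0.0553)
= 57.40 · (-1.2573) = -72.17 mV

-72.2 mV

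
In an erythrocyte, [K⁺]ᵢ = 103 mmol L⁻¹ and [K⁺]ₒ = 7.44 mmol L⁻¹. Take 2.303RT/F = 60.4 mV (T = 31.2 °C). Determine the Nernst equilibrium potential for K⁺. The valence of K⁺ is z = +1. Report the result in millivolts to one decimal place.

-68.9 mV

E = (60.4/z) · log₁₀([K⁺]_out/[K⁺]_in) with z = +1.
= (60.4/1) · log₁₀(7.44/103) = 60.40 · log₁₀(0.07223)
= 60.40 · (-1.1413) = -68.93 mV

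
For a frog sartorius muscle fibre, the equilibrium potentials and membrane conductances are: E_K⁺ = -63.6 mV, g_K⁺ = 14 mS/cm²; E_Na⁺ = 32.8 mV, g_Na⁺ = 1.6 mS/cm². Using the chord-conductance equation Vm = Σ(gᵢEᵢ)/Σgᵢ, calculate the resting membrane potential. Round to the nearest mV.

-54 mV

Σ gᵢEᵢ = 14·(-63.6) + 1.6·(32.8) = -837.92
Σ gᵢ = 14 + 1.6 = 15.6
Vm = -837.92 / 15.6 = -53.71 mV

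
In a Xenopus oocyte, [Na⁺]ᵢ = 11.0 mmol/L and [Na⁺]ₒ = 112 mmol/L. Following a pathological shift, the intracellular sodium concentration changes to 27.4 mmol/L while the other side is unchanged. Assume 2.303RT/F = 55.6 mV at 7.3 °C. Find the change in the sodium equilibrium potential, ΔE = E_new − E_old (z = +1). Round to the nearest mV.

-22 mV

E_old = (55.6/1)·log₁₀(112/11.0) = 56.04 mV
E_new = (55.6/1)·log₁₀(112/27.4) = 34.00 mV
ΔE = 34.00 − (56.04) = -22.04 mV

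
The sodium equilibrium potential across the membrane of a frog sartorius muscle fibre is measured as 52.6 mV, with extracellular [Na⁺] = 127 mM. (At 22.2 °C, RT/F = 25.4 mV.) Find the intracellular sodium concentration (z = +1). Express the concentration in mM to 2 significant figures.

Nernst: E = (25.4/1) · ln([out]/[in]), so ln([out]/[in]) = 52.6 × 1 / 25.4 = 2.0709.
[out]/[in] = e^(2.0709) = 7.932.
[in] = 127 / 7.932 = 16.01 mM.

16 mM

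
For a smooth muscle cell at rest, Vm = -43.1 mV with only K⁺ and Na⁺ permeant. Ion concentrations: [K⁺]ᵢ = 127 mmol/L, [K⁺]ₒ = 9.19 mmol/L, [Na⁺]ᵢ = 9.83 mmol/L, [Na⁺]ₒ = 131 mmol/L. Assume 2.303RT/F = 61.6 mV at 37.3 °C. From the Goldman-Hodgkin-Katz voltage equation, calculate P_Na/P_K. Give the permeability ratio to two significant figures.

Let α = P_Na/P_K. GHK: Vm = 61.6·log₁₀[(Kₒ + α·Naₒ)/(Kᵢ + α·Naᵢ)].
10^(Vm/61.6) = 10^(-43.1/61.6) = 0.19968
So 0.19968·(Kᵢ + α·Naᵢ) = Kₒ + α·Naₒ → α = (0.19968·127.0 − 9.19) / (131.0 − 0.19968·9.83)
α = (25.36 − 9.19) / (131.0 − 1.963) = 16.17/129 = 0.1253

0.13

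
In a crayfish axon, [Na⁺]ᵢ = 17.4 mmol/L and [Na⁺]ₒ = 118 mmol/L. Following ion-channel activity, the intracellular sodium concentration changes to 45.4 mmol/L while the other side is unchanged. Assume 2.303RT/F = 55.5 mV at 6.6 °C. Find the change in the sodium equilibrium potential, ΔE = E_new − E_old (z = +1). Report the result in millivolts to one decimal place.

-23.1 mV

E_old = (55.5/1)·log₁₀(118/17.4) = 46.14 mV
E_new = (55.5/1)·log₁₀(118/45.4) = 23.02 mV
ΔE = 23.02 − (46.14) = -23.12 mV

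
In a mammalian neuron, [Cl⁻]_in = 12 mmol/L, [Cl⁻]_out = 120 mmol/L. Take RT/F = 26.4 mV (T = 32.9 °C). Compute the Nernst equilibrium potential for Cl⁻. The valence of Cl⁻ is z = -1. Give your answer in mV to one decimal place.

E = (26.4/z) · ln([Cl⁻]_out/[Cl⁻]_in) with z = -1.
For an anion, dividing by z = -1 reverses the sign.
= (26.4/-1) · ln(120/12) = -26.40 · ln(10)
= -26.40 · (2.3026) = -60.79 mV

-60.8 mV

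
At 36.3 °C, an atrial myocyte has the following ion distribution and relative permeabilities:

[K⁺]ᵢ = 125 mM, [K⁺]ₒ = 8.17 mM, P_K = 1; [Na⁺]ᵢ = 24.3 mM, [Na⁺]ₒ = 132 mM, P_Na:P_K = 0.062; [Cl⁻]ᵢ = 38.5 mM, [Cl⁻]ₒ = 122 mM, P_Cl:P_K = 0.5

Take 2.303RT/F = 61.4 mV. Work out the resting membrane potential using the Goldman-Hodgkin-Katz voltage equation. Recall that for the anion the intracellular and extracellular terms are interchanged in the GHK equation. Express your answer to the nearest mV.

-44 mV

Vm = 61.4 · log₁₀[(Σ P·[cation]ₒ + Σ P·[anion]ᵢ) / (Σ P·[cation]ᵢ + Σ P·[anion]ₒ)]
Numerator = 1×8.17 + 0.062×132 + 0.5×38.5 = 35.6
Denominator = 1×125 + 0.062×24.3 + 0.5×122 = 187.5
Vm = 61.4 · log₁₀(0.18988) = 61.4 × (-0.7215) = -44.30 mV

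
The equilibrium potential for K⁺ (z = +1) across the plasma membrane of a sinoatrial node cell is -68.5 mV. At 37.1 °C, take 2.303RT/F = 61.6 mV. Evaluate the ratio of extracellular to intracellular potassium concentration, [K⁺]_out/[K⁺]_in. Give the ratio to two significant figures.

log₁₀([out]/[in]) = E·z/(61.6) = -68.5 × 1 / 61.6 = -1.1120
[out]/[in] = 10^(-1.1120) = 0.07727

0.077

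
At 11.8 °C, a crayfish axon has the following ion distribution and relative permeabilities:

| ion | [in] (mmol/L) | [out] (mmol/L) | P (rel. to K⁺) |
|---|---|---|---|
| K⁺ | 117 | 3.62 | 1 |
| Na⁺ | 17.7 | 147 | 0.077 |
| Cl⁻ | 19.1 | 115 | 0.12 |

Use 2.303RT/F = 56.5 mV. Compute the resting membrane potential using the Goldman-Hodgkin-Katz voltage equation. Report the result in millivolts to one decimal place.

Vm = 56.5 · log₁₀[(Σ P·[cation]ₒ + Σ P·[anion]ᵢ) / (Σ P·[cation]ᵢ + Σ P·[anion]ₒ)]
Numerator = 1×3.62 + 0.077×147 + 0.12×19.1 = 17.23
Denominator = 1×117 + 0.077×17.7 + 0.12×115 = 132.2
Vm = 56.5 · log₁₀(0.13038) = 56.5 × (-0.8848) = -49.99 mV

-50.0 mV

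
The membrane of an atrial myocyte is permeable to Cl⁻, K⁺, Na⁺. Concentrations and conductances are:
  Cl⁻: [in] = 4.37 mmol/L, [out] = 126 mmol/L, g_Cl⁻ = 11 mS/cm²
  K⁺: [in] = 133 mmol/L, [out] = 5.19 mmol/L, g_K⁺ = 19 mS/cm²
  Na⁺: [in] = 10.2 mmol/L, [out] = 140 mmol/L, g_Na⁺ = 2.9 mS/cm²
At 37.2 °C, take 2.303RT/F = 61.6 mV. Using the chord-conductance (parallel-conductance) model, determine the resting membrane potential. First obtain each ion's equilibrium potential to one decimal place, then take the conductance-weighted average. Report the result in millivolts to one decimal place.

E_Cl⁻ = (61.6/-1)·log₁₀(126/4.37) = -89.9 mV
E_K⁺ = (61.6/1)·log₁₀(5.19/133) = -86.8 mV
E_Na⁺ = (61.6/1)·log₁₀(140/10.2) = 70.1 mV
Vm = (Σ gᵢEᵢ)/(Σ gᵢ) = (11·-89.9 + 19·-86.8 + 2.9·70.1) / (11 + 19 + 2.9)
= -2434.81 / 32.9 = -74.01 mV

-74.0 mV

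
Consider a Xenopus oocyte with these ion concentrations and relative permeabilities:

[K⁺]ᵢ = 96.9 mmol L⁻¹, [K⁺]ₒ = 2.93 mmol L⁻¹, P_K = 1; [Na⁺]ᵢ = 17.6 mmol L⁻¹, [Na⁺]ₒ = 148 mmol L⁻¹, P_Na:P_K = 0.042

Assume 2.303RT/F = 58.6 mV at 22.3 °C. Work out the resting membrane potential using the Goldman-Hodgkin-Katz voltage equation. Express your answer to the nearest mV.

-60 mV

Vm = 58.6 · log₁₀[(Σ P·[cation]ₒ + Σ P·[anion]ᵢ) / (Σ P·[cation]ᵢ + Σ P·[anion]ₒ)]
Numerator = 1×2.93 + 0.042×148 = 9.146
Denominator = 1×96.9 + 0.042×17.6 = 97.64
Vm = 58.6 · log₁₀(0.093671) = 58.6 × (-1.0284) = -60.26 mV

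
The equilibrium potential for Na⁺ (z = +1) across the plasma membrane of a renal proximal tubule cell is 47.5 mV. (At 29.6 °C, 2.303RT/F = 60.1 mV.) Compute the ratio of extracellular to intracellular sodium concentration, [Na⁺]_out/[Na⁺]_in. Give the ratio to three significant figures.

log₁₀([out]/[in]) = E·z/(60.1) = 47.5 × 1 / 60.1 = 0.7903
[out]/[in] = 10^(0.7903) = 6.171

6.17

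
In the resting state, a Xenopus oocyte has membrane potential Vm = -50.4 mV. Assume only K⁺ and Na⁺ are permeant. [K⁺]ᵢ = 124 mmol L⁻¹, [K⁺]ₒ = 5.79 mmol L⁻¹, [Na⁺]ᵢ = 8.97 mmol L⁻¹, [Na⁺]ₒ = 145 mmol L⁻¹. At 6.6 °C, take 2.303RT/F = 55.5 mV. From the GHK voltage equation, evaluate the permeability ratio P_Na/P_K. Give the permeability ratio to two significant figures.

0.066

Let α = P_Na/P_K. GHK: Vm = 55.5·log₁₀[(Kₒ + α·Naₒ)/(Kᵢ + α·Naᵢ)].
10^(Vm/55.5) = 10^(-50.4/55.5) = 0.12356
So 0.12356·(Kᵢ + α·Naᵢ) = Kₒ + α·Naₒ → α = (0.12356·124.0 − 5.79) / (145.0 − 0.12356·8.97)
α = (15.32 − 5.79) / (145.0 − 1.108) = 9.532/143.9 = 0.06624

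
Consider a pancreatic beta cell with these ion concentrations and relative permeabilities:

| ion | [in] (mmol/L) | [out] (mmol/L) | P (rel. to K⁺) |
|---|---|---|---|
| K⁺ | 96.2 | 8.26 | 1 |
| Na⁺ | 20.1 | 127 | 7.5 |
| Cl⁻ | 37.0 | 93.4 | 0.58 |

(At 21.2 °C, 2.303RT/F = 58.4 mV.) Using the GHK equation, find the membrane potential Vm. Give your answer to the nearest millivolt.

30 mV

Vm = 58.4 · log₁₀[(Σ P·[cation]ₒ + Σ P·[anion]ᵢ) / (Σ P·[cation]ᵢ + Σ P·[anion]ₒ)]
Numerator = 1×8.26 + 7.5×127 + 0.58×37.0 = 982.2
Denominator = 1×96.2 + 7.5×20.1 + 0.58×93.4 = 301.1
Vm = 58.4 · log₁₀(3.2619) = 58.4 × (0.5135) = 29.99 mV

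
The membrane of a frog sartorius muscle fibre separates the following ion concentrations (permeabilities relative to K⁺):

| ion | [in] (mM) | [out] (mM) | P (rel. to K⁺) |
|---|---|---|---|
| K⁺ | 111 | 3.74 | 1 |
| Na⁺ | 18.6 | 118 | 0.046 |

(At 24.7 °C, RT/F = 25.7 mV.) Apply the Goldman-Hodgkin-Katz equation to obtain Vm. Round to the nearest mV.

Vm = 25.7 · ln[(Σ P·[cation]ₒ + Σ P·[anion]ᵢ) / (Σ P·[cation]ᵢ + Σ P·[anion]ₒ)]
Numerator = 1×3.74 + 0.046×118 = 9.168
Denominator = 1×111 + 0.046×18.6 = 111.9
Vm = 25.7 · ln(0.081963) = 25.7 × (-2.5015) = -64.29 mV

-64 mV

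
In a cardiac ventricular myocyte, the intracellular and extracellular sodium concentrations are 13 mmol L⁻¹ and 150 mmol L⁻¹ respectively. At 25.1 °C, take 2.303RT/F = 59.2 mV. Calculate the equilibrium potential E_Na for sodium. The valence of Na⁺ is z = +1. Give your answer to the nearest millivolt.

E = (59.2/z) · log₁₀([Na⁺]_out/[Na⁺]_in) with z = +1.
= (59.2/1) · log₁₀(150/13) = 59.20 · log₁₀(11.54)
= 59.20 · (1.0621) = 62.88 mV

63 mV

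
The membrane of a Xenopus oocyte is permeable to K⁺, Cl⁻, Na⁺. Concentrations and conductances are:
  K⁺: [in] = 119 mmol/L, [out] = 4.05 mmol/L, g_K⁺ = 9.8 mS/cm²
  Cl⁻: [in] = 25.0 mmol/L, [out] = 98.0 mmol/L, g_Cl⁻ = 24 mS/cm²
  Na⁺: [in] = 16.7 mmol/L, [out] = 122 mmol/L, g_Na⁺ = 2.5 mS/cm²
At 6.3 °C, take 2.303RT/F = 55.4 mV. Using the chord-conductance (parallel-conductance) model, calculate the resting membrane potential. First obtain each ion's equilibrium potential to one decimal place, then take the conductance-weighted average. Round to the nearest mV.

E_K⁺ = (55.4/1)·log₁₀(4.05/119) = -81.3 mV
E_Cl⁻ = (55.4/-1)·log₁₀(98.0/25.0) = -32.9 mV
E_Na⁺ = (55.4/1)·log₁₀(122/16.7) = 47.8 mV
Vm = (Σ gᵢEᵢ)/(Σ gᵢ) = (9.8·-81.3 + 24·-32.9 + 2.5·47.8) / (9.8 + 24 + 2.5)
= -1466.84 / 36.3 = -40.41 mV

-40 mV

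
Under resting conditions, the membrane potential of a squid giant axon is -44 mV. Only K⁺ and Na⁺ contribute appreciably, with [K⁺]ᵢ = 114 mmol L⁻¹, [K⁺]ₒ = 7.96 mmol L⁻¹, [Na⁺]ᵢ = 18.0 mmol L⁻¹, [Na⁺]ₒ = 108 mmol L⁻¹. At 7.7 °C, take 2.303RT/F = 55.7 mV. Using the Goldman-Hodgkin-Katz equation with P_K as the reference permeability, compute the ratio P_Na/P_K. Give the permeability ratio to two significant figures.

0.10

Let α = P_Na/P_K. GHK: Vm = 55.7·log₁₀[(Kₒ + α·Naₒ)/(Kᵢ + α·Naᵢ)].
10^(Vm/55.7) = 10^(-44.0/55.7) = 0.1622
So 0.1622·(Kᵢ + α·Naᵢ) = Kₒ + α·Naₒ → α = (0.1622·114.0 − 7.96) / (108.0 − 0.1622·18.0)
α = (18.49 − 7.96) / (108.0 − 2.92) = 10.53/105.1 = 0.1002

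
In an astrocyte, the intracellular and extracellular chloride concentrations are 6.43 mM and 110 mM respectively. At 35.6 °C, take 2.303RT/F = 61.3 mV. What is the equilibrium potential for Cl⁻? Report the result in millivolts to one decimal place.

E = (61.3/z) · log₁₀([Cl⁻]_out/[Cl⁻]_in) with z = -1.
For an anion, dividing by z = -1 reverses the sign.
= (61.3/-1) · log₁₀(110/6.43) = -61.30 · log₁₀(17.11)
= -61.30 · (1.2332) = -75.59 mV

-75.6 mV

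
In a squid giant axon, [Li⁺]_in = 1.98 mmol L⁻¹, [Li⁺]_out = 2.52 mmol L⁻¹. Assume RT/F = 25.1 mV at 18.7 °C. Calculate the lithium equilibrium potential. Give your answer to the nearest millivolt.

E = (25.1/z) · ln([Li⁺]_out/[Li⁺]_in) with z = +1.
= (25.1/1) · ln(2.52/1.98) = 25.10 · ln(1.273)
= 25.10 · (0.2412) = 6.05 mV

6 mV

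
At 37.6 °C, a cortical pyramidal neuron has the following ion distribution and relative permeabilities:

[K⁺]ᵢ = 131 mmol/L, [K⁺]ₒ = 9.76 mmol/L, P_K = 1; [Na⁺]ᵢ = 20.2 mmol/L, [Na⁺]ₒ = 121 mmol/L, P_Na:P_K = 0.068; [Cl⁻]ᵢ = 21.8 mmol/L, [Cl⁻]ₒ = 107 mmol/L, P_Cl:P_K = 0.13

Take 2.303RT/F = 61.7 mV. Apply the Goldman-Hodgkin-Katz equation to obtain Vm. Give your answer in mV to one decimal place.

-52.2 mV

Vm = 61.7 · log₁₀[(Σ P·[cation]ₒ + Σ P·[anion]ᵢ) / (Σ P·[cation]ᵢ + Σ P·[anion]ₒ)]
Numerator = 1×9.76 + 0.068×121 + 0.13×21.8 = 20.82
Denominator = 1×131 + 0.068×20.2 + 0.13×107 = 146.3
Vm = 61.7 · log₁₀(0.14234) = 61.7 × (-0.8467) = -52.24 mV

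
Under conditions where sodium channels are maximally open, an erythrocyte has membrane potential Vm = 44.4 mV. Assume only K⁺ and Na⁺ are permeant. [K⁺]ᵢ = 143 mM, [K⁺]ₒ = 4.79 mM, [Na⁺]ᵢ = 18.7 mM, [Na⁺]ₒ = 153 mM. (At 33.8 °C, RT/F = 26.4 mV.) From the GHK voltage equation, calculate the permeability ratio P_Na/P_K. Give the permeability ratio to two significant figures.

Let α = P_Na/P_K. GHK: Vm = 26.4·ln[(Kₒ + α·Naₒ)/(Kᵢ + α·Naᵢ)].
e^(Vm/26.4) = e^(44.4/26.4) = 5.3753
So 5.3753·(Kᵢ + α·Naᵢ) = Kₒ + α·Naₒ → α = (5.3753·143.0 − 4.79) / (153.0 − 5.3753·18.7)
α = (768.7 − 4.79) / (153.0 − 100.5) = 763.9/52.48 = 14.56

15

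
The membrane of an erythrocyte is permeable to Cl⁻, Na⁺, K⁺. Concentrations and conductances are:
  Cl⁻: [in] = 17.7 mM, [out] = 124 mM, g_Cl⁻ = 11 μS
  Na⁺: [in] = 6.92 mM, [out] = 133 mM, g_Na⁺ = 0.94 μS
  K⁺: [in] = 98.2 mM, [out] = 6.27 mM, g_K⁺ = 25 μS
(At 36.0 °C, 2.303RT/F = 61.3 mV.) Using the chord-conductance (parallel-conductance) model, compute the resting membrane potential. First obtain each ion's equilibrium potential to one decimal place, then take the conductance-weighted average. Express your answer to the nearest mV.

-63 mV

E_Cl⁻ = (61.3/-1)·log₁₀(124/17.7) = -51.8 mV
E_Na⁺ = (61.3/1)·log₁₀(133/6.92) = 78.7 mV
E_K⁺ = (61.3/1)·log₁₀(6.27/98.2) = -73.2 mV
Vm = (Σ gᵢEᵢ)/(Σ gᵢ) = (11·-51.8 + 0.94·78.7 + 25·-73.2) / (11 + 0.94 + 25)
= -2325.82 / 36.94 = -62.96 mV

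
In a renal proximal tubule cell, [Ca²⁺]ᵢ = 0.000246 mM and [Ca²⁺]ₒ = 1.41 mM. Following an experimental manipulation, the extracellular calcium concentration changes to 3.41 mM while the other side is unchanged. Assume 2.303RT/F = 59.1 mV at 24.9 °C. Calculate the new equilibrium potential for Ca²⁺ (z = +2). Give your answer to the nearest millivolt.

122 mV

After the shift: [Ca²⁺]_out = 3.41, [Ca²⁺]_in = 0.000246 mM.
E_new = (59.1/2)·log₁₀(3.41/0.000246) = 29.55 · (4.1418) = 122.39 mV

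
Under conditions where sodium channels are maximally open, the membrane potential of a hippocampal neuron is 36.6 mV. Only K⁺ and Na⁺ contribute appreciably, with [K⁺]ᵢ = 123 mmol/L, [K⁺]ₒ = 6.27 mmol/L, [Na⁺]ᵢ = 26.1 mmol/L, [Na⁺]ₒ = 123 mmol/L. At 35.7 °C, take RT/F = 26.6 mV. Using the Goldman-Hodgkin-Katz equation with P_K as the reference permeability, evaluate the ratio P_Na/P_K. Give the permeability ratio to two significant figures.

Let α = P_Na/P_K. GHK: Vm = 26.6·ln[(Kₒ + α·Naₒ)/(Kᵢ + α·Naᵢ)].
e^(Vm/26.6) = e^(36.6/26.6) = 3.9588
So 3.9588·(Kᵢ + α·Naᵢ) = Kₒ + α·Naₒ → α = (3.9588·123.0 − 6.27) / (123.0 − 3.9588·26.1)
α = (486.9 − 6.27) / (123.0 − 103.3) = 480.7/19.68 = 24.43

24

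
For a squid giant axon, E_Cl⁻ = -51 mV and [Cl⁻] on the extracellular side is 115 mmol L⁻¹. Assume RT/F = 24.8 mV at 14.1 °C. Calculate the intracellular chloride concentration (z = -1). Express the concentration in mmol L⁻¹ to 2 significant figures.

Nernst: E = (24.8/-1) · ln([out]/[in]), so ln([out]/[in]) = -51.0 × -1 / 24.8 = 2.0565.
[out]/[in] = e^(2.0565) = 7.818.
[in] = 115 / 7.818 = 14.71 mmol L⁻¹.

15 mmol L⁻¹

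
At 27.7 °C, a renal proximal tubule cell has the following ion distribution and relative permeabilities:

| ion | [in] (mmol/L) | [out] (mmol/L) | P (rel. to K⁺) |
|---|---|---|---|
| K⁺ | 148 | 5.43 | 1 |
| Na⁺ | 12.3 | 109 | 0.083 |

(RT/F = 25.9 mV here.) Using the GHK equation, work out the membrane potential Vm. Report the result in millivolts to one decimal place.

Vm = 25.9 · ln[(Σ P·[cation]ₒ + Σ P·[anion]ᵢ) / (Σ P·[cation]ᵢ + Σ P·[anion]ₒ)]
Numerator = 1×5.43 + 0.083×109 = 14.48
Denominator = 1×148 + 0.083×12.3 = 149
Vm = 25.9 · ln(0.097147) = 25.9 × (-2.3315) = -60.39 mV

-60.4 mV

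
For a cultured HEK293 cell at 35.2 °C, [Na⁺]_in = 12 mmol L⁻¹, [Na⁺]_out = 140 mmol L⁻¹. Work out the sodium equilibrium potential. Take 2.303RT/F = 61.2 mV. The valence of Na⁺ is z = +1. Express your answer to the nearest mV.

E = (61.2/z) · log₁₀([Na⁺]_out/[Na⁺]_in) with z = +1.
= (61.2/1) · log₁₀(140/12) = 61.20 · log₁₀(11.67)
= 61.20 · (1.0669) = 65.30 mV

65 mV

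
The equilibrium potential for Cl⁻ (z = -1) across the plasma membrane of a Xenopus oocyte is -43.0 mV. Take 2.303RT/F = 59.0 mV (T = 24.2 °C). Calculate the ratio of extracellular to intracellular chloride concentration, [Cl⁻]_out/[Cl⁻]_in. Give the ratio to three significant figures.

5.36

log₁₀([out]/[in]) = E·z/(59.0) = -43.0 × -1 / 59.0 = 0.7288
[out]/[in] = 10^(0.7288) = 5.356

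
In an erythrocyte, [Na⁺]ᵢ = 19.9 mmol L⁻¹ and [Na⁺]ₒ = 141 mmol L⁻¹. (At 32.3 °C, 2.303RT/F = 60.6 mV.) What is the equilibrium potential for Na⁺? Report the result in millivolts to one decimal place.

51.5 mV

E = (60.6/z) · log₁₀([Na⁺]_out/[Na⁺]_in) with z = +1.
= (60.6/1) · log₁₀(141/19.9) = 60.60 · log₁₀(7.085)
= 60.60 · (0.8504) = 51.53 mV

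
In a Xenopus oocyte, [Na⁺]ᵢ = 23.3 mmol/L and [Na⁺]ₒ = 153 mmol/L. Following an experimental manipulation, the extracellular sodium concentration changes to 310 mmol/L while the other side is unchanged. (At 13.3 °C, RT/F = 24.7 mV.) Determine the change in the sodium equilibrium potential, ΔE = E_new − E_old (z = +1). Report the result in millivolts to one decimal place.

E_old = (24.7/1)·ln(153/23.3) = 46.49 mV
E_new = (24.7/1)·ln(310/23.3) = 63.93 mV
ΔE = 63.93 − (46.49) = 17.44 mV

17.4 mV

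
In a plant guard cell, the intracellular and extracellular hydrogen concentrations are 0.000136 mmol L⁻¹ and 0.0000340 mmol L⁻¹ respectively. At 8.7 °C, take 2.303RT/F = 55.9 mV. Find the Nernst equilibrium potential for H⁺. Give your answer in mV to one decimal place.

E = (55.9/z) · log₁₀([H⁺]_out/[H⁺]_in) with z = +1.
= (55.9/1) · log₁₀(0.0000340/0.000136) = 55.90 · log₁₀(0.25)
= 55.90 · (-0.6021) = -33.66 mV

-33.7 mV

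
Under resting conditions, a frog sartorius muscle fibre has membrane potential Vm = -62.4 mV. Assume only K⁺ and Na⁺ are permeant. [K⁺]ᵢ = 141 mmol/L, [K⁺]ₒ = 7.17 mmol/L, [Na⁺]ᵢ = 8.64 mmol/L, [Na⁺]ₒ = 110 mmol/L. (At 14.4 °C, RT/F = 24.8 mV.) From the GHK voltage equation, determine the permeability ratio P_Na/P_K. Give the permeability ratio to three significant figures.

0.0386

Let α = P_Na/P_K. GHK: Vm = 24.8·ln[(Kₒ + α·Naₒ)/(Kᵢ + α·Naᵢ)].
e^(Vm/24.8) = e^(-62.4/24.8) = 0.080772
So 0.080772·(Kᵢ + α·Naᵢ) = Kₒ + α·Naₒ → α = (0.080772·141.0 − 7.17) / (110.0 − 0.080772·8.64)
α = (11.39 − 7.17) / (110.0 − 0.6979) = 4.219/109.3 = 0.0386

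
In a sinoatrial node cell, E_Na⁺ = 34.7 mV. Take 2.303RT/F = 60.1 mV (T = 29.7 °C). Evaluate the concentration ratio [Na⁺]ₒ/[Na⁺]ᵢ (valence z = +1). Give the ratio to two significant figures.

log₁₀([out]/[in]) = E·z/(60.1) = 34.7 × 1 / 60.1 = 0.5774
[out]/[in] = 10^(0.5774) = 3.779

3.8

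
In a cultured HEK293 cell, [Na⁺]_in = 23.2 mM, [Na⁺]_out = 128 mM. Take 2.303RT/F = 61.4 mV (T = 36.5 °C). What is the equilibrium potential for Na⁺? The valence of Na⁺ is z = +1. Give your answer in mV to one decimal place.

E = (61.4/z) · log₁₀([Na⁺]_out/[Na⁺]_in) with z = +1.
= (61.4/1) · log₁₀(128/23.2) = 61.40 · log₁₀(5.517)
= 61.40 · (0.7417) = 45.54 mV

45.5 mV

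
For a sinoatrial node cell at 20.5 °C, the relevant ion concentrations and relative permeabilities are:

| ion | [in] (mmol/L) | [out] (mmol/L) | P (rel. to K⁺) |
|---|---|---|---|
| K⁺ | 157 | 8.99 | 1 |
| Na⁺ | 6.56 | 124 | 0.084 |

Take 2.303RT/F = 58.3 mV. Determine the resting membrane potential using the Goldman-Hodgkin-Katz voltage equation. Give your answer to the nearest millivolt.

Vm = 58.3 · log₁₀[(Σ P·[cation]ₒ + Σ P·[anion]ᵢ) / (Σ P·[cation]ᵢ + Σ P·[anion]ₒ)]
Numerator = 1×8.99 + 0.084×124 = 19.41
Denominator = 1×157 + 0.084×6.56 = 157.6
Vm = 58.3 · log₁₀(0.12317) = 58.3 × (-0.9095) = -53.02 mV

-53 mV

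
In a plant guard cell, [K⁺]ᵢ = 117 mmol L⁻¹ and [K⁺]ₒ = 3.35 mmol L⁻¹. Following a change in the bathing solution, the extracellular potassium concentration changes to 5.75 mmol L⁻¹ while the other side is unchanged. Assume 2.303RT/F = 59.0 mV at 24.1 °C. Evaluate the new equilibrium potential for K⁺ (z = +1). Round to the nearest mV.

After the shift: [K⁺]_out = 5.75, [K⁺]_in = 117 mmol L⁻¹.
E_new = (59.0/1)·log₁₀(5.75/117) = 59.00 · (-1.3085) = -77.20 mV

-77 mV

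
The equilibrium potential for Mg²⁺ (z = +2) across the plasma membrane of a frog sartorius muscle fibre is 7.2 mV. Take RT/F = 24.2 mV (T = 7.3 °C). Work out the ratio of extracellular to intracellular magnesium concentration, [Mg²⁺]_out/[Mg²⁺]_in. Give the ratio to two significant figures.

1.8

ln([out]/[in]) = E·z/(24.2) = 7.2 × 2 / 24.2 = 0.5950
[out]/[in] = e^(0.5950) = 1.813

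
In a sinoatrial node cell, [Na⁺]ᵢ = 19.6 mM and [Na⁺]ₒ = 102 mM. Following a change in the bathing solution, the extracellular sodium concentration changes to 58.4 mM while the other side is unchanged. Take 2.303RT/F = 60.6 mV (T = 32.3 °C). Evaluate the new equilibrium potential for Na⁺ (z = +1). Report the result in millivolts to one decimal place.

28.7 mV

After the shift: [Na⁺]_out = 58.4, [Na⁺]_in = 19.6 mM.
E_new = (60.6/1)·log₁₀(58.4/19.6) = 60.60 · (0.4742) = 28.73 mV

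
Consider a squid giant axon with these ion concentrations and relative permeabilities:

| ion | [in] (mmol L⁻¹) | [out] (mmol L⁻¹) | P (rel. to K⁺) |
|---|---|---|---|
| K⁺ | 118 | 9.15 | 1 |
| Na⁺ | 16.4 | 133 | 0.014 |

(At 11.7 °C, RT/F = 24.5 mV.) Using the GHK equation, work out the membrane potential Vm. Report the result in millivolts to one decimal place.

-58.2 mV

Vm = 24.5 · ln[(Σ P·[cation]ₒ + Σ P·[anion]ᵢ) / (Σ P·[cation]ᵢ + Σ P·[anion]ₒ)]
Numerator = 1×9.15 + 0.014×133 = 11.01
Denominator = 1×118 + 0.014×16.4 = 118.2
Vm = 24.5 · ln(0.093141) = 24.5 × (-2.3736) = -58.15 mV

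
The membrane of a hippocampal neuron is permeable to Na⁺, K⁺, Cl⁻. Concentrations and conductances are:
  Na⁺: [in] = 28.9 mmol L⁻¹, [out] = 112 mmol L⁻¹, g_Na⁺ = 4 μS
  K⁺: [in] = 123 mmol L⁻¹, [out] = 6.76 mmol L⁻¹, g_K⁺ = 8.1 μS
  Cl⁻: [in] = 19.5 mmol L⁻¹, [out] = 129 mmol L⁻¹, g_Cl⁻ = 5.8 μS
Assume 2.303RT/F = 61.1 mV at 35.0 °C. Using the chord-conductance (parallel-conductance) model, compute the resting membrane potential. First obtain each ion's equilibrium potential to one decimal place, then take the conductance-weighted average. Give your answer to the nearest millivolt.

E_Na⁺ = (61.1/1)·log₁₀(112/28.9) = 35.9 mV
E_K⁺ = (61.1/1)·log₁₀(6.76/123) = -77.0 mV
E_Cl⁻ = (61.1/-1)·log₁₀(129/19.5) = -50.1 mV
Vm = (Σ gᵢEᵢ)/(Σ gᵢ) = (4·35.9 + 8.1·-77.0 + 5.8·-50.1) / (4 + 8.1 + 5.8)
= -770.68 / 17.9 = -43.05 mV

-43 mV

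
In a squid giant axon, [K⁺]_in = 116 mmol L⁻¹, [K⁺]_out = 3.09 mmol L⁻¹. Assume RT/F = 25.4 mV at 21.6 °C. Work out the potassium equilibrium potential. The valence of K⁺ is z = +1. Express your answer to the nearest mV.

E = (25.4/z) · ln([K⁺]_out/[K⁺]_in) with z = +1.
= (25.4/1) · ln(3.09/116) = 25.40 · ln(0.02664)
= 25.40 · (-3.6254) = -92.09 mV

-92 mV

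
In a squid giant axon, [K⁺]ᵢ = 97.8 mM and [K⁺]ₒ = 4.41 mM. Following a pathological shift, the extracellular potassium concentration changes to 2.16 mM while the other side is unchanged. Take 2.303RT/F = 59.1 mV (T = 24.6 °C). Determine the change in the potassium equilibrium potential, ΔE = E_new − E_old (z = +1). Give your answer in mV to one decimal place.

E_old = (59.1/1)·log₁₀(4.41/97.8) = -79.54 mV
E_new = (59.1/1)·log₁₀(2.16/97.8) = -97.86 mV
ΔE = -97.86 − (-79.54) = -18.32 mV

-18.3 mV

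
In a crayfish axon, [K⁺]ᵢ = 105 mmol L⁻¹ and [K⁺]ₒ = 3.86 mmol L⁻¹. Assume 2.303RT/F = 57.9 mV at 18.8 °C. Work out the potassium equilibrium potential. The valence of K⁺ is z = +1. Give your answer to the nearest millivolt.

-83 mV

E = (57.9/z) · log₁₀([K⁺]_out/[K⁺]_in) with z = +1.
= (57.9/1) · log₁₀(3.86/105) = 57.90 · log₁₀(0.03676)
= 57.90 · (-1.4346) = -83.06 mV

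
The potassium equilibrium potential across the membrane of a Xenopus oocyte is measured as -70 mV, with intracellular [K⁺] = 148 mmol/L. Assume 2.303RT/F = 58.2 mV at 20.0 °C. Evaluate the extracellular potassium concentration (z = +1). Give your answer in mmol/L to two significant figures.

9.3 mmol/L

Nernst: E = (58.2/1) · log₁₀([out]/[in]), so log₁₀([out]/[in]) = -70.0 × 1 / 58.2 = -1.2027.
[out]/[in] = 10^(-1.2027) = 0.0627.
[out] = 0.0627 × 148 = 9.279 mmol/L.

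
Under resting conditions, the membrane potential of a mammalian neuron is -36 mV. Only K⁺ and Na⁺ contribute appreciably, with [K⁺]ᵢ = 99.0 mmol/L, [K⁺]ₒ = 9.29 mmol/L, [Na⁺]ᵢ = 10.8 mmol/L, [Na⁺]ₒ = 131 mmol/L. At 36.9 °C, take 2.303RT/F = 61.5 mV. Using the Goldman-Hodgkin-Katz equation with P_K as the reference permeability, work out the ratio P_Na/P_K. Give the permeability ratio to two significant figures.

Let α = P_Na/P_K. GHK: Vm = 61.5·log₁₀[(Kₒ + α·Naₒ)/(Kᵢ + α·Naᵢ)].
10^(Vm/61.5) = 10^(-36.0/61.5) = 0.2598
So 0.2598·(Kᵢ + α·Naᵢ) = Kₒ + α·Naₒ → α = (0.2598·99.0 − 9.29) / (131.0 − 0.2598·10.8)
α = (25.72 − 9.29) / (131.0 − 2.806) = 16.43/128.2 = 0.1282

0.13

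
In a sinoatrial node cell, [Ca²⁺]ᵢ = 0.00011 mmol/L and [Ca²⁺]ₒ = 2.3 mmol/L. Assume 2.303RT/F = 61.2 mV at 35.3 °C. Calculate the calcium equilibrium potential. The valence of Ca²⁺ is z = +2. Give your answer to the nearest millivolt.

E = (61.2/z) · log₁₀([Ca²⁺]_out/[Ca²⁺]_in) with z = +2.
= (61.2/2) · log₁₀(2.3/0.00011) = 30.60 · log₁₀(2.091e+04)
= 30.60 · (4.3203) = 132.20 mV

132 mV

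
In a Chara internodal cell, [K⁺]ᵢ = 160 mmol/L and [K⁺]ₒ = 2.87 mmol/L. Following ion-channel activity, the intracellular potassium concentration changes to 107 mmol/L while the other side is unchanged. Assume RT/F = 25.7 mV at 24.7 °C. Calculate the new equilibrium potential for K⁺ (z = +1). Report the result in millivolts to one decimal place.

After the shift: [K⁺]_out = 2.87, [K⁺]_in = 107 mmol/L.
E_new = (25.7/1)·ln(2.87/107) = 25.70 · (-3.6185) = -93.00 mV

-93.0 mV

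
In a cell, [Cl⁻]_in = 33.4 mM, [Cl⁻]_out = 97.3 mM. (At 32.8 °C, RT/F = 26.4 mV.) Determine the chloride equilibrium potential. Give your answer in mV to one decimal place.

-28.2 mV

E = (26.4/z) · ln([Cl⁻]_out/[Cl⁻]_in) with z = -1.
For an anion, dividing by z = -1 reverses the sign.
= (26.4/-1) · ln(97.3/33.4) = -26.40 · ln(2.913)
= -26.40 · (1.0692) = -28.23 mV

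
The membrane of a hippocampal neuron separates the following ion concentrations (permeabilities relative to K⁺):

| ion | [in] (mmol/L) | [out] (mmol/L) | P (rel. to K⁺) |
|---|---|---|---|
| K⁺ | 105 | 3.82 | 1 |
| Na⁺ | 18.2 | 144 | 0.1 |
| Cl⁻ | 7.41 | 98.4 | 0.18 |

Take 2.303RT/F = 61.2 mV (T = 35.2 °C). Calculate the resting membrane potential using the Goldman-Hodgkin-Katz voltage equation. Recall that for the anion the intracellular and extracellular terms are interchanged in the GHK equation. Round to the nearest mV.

-49 mV

Vm = 61.2 · log₁₀[(Σ P·[cation]ₒ + Σ P·[anion]ᵢ) / (Σ P·[cation]ᵢ + Σ P·[anion]ₒ)]
Numerator = 1×3.82 + 0.1×144 + 0.18×7.41 = 19.55
Denominator = 1×105 + 0.1×18.2 + 0.18×98.4 = 124.5
Vm = 61.2 · log₁₀(0.15702) = 61.2 × (-0.8040) = -49.21 mV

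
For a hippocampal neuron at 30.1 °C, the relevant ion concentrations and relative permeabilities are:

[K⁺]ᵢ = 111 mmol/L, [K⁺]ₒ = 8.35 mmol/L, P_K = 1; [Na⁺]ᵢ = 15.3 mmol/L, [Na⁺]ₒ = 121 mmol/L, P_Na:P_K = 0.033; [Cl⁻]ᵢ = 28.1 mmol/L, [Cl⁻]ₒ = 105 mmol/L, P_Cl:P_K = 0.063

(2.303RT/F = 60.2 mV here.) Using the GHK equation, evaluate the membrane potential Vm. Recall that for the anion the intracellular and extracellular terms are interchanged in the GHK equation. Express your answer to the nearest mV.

-56 mV

Vm = 60.2 · log₁₀[(Σ P·[cation]ₒ + Σ P·[anion]ᵢ) / (Σ P·[cation]ᵢ + Σ P·[anion]ₒ)]
Numerator = 1×8.35 + 0.033×121 + 0.063×28.1 = 14.11
Denominator = 1×111 + 0.033×15.3 + 0.063×105 = 118.1
Vm = 60.2 · log₁₀(0.11948) = 60.2 × (-0.9227) = -55.55 mV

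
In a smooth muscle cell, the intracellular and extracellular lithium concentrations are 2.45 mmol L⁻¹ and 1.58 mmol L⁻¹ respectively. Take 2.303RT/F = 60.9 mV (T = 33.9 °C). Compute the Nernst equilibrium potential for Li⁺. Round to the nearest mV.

-12 mV

E = (60.9/z) · log₁₀([Li⁺]_out/[Li⁺]_in) with z = +1.
= (60.9/1) · log₁₀(1.58/2.45) = 60.90 · log₁₀(0.6449)
= 60.90 · (-0.1905) = -11.60 mV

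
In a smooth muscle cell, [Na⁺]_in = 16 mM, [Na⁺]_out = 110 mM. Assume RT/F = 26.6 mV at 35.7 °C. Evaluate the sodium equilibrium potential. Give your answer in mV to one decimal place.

E = (26.6/z) · ln([Na⁺]_out/[Na⁺]_in) with z = +1.
= (26.6/1) · ln(110/16) = 26.60 · ln(6.875)
= 26.60 · (1.9279) = 51.28 mV

51.3 mV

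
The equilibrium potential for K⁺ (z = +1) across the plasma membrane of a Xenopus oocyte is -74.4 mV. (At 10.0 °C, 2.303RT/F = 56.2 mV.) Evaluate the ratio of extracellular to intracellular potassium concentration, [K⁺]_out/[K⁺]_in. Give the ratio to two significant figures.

log₁₀([out]/[in]) = E·z/(56.2) = -74.4 × 1 / 56.2 = -1.3238
[out]/[in] = 10^(-1.3238) = 0.04744

0.047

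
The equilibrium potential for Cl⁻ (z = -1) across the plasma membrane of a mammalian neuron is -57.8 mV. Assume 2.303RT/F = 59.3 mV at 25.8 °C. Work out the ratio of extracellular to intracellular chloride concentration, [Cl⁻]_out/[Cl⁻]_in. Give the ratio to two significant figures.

9.4

log₁₀([out]/[in]) = E·z/(59.3) = -57.8 × -1 / 59.3 = 0.9747
[out]/[in] = 10^(0.9747) = 9.434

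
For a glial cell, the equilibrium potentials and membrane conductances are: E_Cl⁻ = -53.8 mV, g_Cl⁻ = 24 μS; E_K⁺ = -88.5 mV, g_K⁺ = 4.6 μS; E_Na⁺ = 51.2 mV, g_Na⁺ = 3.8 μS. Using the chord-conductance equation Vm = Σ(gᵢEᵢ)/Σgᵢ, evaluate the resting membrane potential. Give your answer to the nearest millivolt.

-46 mV

Σ gᵢEᵢ = 24·(-53.8) + 4.6·(-88.5) + 3.8·(51.2) = -1503.74
Σ gᵢ = 24 + 4.6 + 3.8 = 32.4
Vm = -1503.74 / 32.4 = -46.41 mV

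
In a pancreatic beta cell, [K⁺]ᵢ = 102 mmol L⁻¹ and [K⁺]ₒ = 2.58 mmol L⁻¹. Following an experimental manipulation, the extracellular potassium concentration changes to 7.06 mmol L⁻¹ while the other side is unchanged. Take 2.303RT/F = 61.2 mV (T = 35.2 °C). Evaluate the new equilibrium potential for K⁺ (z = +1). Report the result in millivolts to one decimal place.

After the shift: [K⁺]_out = 7.06, [K⁺]_in = 102 mmol L⁻¹.
E_new = (61.2/1)·log₁₀(7.06/102) = 61.20 · (-1.1598) = -70.98 mV

-71.0 mV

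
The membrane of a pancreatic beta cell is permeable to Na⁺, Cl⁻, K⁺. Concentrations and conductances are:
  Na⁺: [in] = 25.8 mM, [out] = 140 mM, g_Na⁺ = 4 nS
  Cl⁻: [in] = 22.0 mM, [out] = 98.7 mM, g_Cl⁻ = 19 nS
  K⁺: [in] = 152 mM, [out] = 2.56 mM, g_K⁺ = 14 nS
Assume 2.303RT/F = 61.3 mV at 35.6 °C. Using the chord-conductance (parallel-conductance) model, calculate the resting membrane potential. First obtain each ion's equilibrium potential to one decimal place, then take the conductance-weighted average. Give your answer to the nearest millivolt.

E_Na⁺ = (61.3/1)·log₁₀(140/25.8) = 45.0 mV
E_Cl⁻ = (61.3/-1)·log₁₀(98.7/22.0) = -40.0 mV
E_K⁺ = (61.3/1)·log₁₀(2.56/152) = -108.7 mV
Vm = (Σ gᵢEᵢ)/(Σ gᵢ) = (4·45.0 + 19·-40.0 + 14·-108.7) / (4 + 19 + 14)
= -2101.80 / 37 = -56.81 mV

-57 mV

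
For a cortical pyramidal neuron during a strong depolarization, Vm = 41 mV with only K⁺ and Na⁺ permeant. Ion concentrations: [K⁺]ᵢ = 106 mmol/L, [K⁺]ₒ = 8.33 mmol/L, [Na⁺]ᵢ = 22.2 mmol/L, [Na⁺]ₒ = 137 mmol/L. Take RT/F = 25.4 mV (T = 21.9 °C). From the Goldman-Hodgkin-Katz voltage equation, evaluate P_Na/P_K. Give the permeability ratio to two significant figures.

21

Let α = P_Na/P_K. GHK: Vm = 25.4·ln[(Kₒ + α·Naₒ)/(Kᵢ + α·Naᵢ)].
e^(Vm/25.4) = e^(41.0/25.4) = 5.0237
So 5.0237·(Kᵢ + α·Naᵢ) = Kₒ + α·Naₒ → α = (5.0237·106.0 − 8.33) / (137.0 − 5.0237·22.2)
α = (532.5 − 8.33) / (137.0 − 111.5) = 524.2/25.47 = 20.58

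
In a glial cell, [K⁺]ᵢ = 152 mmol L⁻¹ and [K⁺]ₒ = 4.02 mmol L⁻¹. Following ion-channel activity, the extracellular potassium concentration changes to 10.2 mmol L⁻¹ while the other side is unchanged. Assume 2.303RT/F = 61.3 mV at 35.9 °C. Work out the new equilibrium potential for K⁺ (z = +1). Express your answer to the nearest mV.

After the shift: [K⁺]_out = 10.2, [K⁺]_in = 152 mmol L⁻¹.
E_new = (61.3/1)·log₁₀(10.2/152) = 61.30 · (-1.1732) = -71.92 mV

-72 mV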